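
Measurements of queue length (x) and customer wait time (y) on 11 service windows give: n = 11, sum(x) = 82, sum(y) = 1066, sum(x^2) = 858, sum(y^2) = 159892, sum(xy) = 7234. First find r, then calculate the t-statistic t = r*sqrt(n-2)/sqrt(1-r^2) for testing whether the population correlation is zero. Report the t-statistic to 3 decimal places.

S_xy = nΣxy − ΣxΣy = 11·7234 − 82·1066 = 79574 − 87412 = -7838
S_xx = nΣx² − (Σx)² = 11·858 − 82² = 9438 − 6724 = 2714
S_yy = nΣy² − (Σy)² = 11·159892 − 1066² = 1758812 − 1136356 = 622456
r = S_xy / √(S_xx·S_yy) = -7838 / √(2714·622456) = -7838 / √1689345584 = -7838 / 41101.6494 = -0.1907
t = r·√(n−2)/√(1−r²) = -0.1907·√9 / √(1−0.036366) = -0.572100 / 0.981649 = -0.583

-0.583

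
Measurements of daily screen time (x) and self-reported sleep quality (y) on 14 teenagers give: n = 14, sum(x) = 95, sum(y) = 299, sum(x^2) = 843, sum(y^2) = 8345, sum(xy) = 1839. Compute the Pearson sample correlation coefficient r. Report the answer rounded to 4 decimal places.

-0.3047

Numerator: nΣxy − (Σx)(Σy) = 14·1839 − (95)(299) = -2659
Denominator: √[(nΣx²−(Σx)²)(nΣy²−(Σy)²)]
  nΣx²−(Σx)² = 14·843 − 9025 = 2777;  nΣy²−(Σy)² = 14·8345 − 89401 = 27429
  √(2777·27429) = √76170333 = 8727.5617
r = -2659 / 8727.5617 = -0.3047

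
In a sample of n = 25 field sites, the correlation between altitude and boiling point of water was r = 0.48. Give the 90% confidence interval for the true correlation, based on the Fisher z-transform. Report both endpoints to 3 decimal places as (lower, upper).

Fisher z: z_r = atanh(r) = ½·ln((1+0.48)/(1−0.48)) = 0.522984
SE(z) = 1/√(n−3) = 1/√22 = 0.213201
90% ⇒ z* = 1.645; margin = 1.645·0.213201 = 0.350716
CI on z-scale: (0.172268, 0.873700)
Back-transform: tanh(0.172268) = 0.170584, tanh(0.873700) = 0.703249

(0.171, 0.703)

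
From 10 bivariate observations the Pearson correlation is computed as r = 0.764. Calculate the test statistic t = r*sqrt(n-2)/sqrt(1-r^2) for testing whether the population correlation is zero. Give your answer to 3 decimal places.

3.349

1 − r² = 1 − 0.583696 = 0.416304;  √(1−r²) = 0.645216
√(n−2) = √8 = 2.828427
t = r·√(n−2)/√(1−r²) = 0.764 · 2.828427 / 0.645216 = 3.349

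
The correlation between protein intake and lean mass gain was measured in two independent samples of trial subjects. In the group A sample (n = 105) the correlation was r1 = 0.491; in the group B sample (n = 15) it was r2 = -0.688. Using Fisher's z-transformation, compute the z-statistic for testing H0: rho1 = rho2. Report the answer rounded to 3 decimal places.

z1 = atanh(0.491) = 0.537377,  z2 = atanh(-0.688) = -0.844148
SE = √(1/(n1−3) + 1/(n2−3)) = √(1/102 + 1/12) = √(0.0098039 + 0.0833333) = √0.0931372 = 0.305184
z = (z1 − z2)/SE = (0.537377 − (-0.844148)) / 0.305184 = 1.381525 / 0.305184 = 4.527

4.527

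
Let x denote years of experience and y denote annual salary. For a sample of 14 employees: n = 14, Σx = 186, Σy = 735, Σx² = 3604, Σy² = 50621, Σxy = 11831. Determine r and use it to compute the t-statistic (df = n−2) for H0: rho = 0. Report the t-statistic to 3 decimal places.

2.339

S_xy = nΣxy − ΣxΣy = 14·11831 − 186·735 = 165634 − 136710 = 28924
S_xx = nΣx² − (Σx)² = 14·3604 − 186² = 50456 − 34596 = 15860
S_yy = nΣy² − (Σy)² = 14·50621 − 735² = 708694 − 540225 = 168469
r = S_xy / √(S_xx·S_yy) = 28924 / √(15860·168469) = 28924 / √2671918340 = 28924 / 51690.6020 = 0.5596
t = r·√(n−2)/√(1−r²) = 0.5596·√12 / √(1−0.313152) = 1.938511 / 0.828763 = 2.339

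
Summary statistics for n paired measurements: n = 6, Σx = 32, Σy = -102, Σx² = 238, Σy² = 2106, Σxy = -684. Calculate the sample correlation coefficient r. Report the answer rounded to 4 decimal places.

-0.8846

S_xy = nΣxy − ΣxΣy = 6·(-684) − 32·(-102) = -4104 − (-3264) = -840
S_xx = nΣx² − (Σx)² = 6·238 − 32² = 1428 − 1024 = 404
S_yy = nΣy² − (Σy)² = 6·2106 − (-102)² = 12636 − 10404 = 2232
r = S_xy / √(S_xx·S_yy) = -840 / √(404·2232) = -840 / √901728 = -840 / 949.5936 = -0.8846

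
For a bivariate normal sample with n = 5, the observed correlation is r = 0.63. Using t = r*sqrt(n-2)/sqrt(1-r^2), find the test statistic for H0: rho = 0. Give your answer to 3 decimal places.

1.405

1 − r² = 1 − 0.3969 = 0.6031;  √(1−r²) = 0.776595
√(n−2) = √3 = 1.732051
t = r·√(n−2)/√(1−r²) = 0.63 · 1.732051 / 0.776595 = 1.405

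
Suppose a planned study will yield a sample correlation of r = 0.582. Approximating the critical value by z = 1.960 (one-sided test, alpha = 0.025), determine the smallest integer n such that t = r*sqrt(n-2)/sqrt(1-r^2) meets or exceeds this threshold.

r√(n−2)/√(1−r²) ≥ 1.960  ⇔  n−2 ≥ (1.960)²·(1−r²)/r²
(1−r²)/r² = (1−0.338724)/0.338724 = 1.9523
n ≥ 2 + 3.8416·1.9523 = 2 + 7.5000 = 9.5000
⌈9.5000⌉ = 10

10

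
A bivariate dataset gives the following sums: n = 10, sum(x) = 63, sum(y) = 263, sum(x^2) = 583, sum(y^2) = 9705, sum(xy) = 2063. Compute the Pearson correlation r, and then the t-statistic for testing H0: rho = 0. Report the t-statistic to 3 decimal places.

Numerator: nΣxy − (Σx)(Σy) = 10·2063 − (63)(263) = 4061
Denominator: √[(nΣx²−(Σx)²)(nΣy²−(Σy)²)]
  nΣx²−(Σx)² = 10·583 − 3969 = 1861;  nΣy²−(Σy)² = 10·9705 − 69169 = 27881
  √(1861·27881) = √51886541 = 7203.2313
r = 4061 / 7203.2313 = 0.5638
t = r·√(n−2)/√(1−r²) = 0.5638·√8 / √(1−0.317870) = 1.594667 / 0.825912 = 1.931

1.931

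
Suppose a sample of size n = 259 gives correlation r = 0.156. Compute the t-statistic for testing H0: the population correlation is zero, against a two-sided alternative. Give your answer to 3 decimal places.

2.532

t = r·√(n−2) / √(1−r²) with r = 0.156, n = 259
  = 0.156·√257 / √(1 − 0.024336)
  = 0.156·16.031220 / 0.987757
  = 2.500870 / 0.987757 = 2.532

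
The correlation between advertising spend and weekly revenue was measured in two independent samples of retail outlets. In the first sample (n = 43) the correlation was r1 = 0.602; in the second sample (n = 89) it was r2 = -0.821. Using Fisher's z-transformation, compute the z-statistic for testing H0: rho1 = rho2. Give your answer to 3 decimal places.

Fisher z-transforms: z1 = atanh(0.602) = 0.696278, z2 = atanh(-0.821) = -1.159878; difference d = 1.856156
Var(d) = 1/40 + 1/86 = 0.0250000 + 0.0116279 = 0.0366279
z = d/√Var(d) = 1.856156 / √0.0366279 = 1.856156 / 0.191384 = 9.699

9.699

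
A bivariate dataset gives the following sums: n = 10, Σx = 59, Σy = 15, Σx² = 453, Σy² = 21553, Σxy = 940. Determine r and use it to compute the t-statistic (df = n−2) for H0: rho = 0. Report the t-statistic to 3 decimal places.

1.945

S_xy = nΣxy − ΣxΣy = 10·940 − 59·15 = 9400 − 885 = 8515
S_xx = nΣx² − (Σx)² = 10·453 − 59² = 4530 − 3481 = 1049
S_yy = nΣy² − (Σy)² = 10·21553 − 15² = 215530 − 225 = 215305
r = S_xy / √(S_xx·S_yy) = 8515 / √(1049·215305) = 8515 / √225854945 = 8515 / 15028.4711 = 0.5666
t = r·√(n−2)/√(1−r²) = 0.5666·√8 / √(1−0.321036) = 1.602587 / 0.823993 = 1.945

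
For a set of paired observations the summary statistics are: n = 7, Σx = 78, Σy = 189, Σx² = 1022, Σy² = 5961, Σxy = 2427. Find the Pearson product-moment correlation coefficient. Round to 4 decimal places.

S_xy = nΣxy − ΣxΣy = 7·2427 − 78·189 = 16989 − 14742 = 2247
S_xx = nΣx² − (Σx)² = 7·1022 − 78² = 7154 − 6084 = 1070
S_yy = nΣy² − (Σy)² = 7·5961 − 189² = 41727 − 35721 = 6006
r = S_xy / √(S_xx·S_yy) = 2247 / √(1070·6006) = 2247 / √6426420 = 2247 / 2535.0385 = 0.8864

0.8864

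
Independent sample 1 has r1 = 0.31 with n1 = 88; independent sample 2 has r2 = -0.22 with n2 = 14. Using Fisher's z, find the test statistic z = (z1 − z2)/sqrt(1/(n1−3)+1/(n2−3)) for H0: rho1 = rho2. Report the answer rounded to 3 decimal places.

1.698

Fisher z-transforms: z1 = atanh(0.31) = 0.320545, z2 = atanh(-0.22) = -0.223656; difference d = 0.544201
Var(d) = 1/85 + 1/11 = 0.0117647 + 0.0909091 = 0.1026738
z = d/√Var(d) = 0.544201 / √0.1026738 = 0.544201 / 0.320428 = 1.698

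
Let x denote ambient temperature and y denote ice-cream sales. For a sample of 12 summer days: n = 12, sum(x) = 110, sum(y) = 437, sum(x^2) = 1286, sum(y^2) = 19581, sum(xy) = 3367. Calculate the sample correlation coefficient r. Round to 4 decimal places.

-0.6331

Numerator: nΣxy − (Σx)(Σy) = 12·3367 − (110)(437) = -7666
Denominator: √[(nΣx²−(Σx)²)(nΣy²−(Σy)²)]
  nΣx²−(Σx)² = 12·1286 − 12100 = 3332;  nΣy²−(Σy)² = 12·19581 − 190969 = 44003
  √(3332·44003) = √146617996 = 12108.5918
r = -7666 / 12108.5918 = -0.6331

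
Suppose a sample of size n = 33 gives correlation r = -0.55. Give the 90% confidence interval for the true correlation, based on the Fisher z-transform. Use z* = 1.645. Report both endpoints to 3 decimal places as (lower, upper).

z_r = atanh(-0.55) = -0.618381;  SE = 1/√(n−3) = 1/√30 = 0.182574
z-limits: -0.618381 ± 1.645·0.182574 = -0.618381 ± 0.300334 = [-0.918715, -0.318047]
ρ-limits: (tanh -0.918715, tanh -0.318047) = (-0.725, -0.308)

(-0.725, -0.308)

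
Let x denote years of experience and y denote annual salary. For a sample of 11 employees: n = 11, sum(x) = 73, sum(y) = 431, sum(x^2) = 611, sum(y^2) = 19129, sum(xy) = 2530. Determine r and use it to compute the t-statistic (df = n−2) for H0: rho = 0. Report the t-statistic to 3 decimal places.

-2.371

S_xy = nΣxy − ΣxΣy = 11·2530 − 73·431 = 27830 − 31463 = -3633
S_xx = nΣx² − (Σx)² = 11·611 − 73² = 6721 − 5329 = 1392
S_yy = nΣy² − (Σy)² = 11·19129 − 431² = 210419 − 185761 = 24658
r = S_xy / √(S_xx·S_yy) = -3633 / √(1392·24658) = -3633 / √34323936 = -3633 / 5858.6633 = -0.6201
t = r·√(n−2)/√(1−r²) = -0.6201·√9 / √(1−0.384524) = -1.860300 / 0.784523 = -2.371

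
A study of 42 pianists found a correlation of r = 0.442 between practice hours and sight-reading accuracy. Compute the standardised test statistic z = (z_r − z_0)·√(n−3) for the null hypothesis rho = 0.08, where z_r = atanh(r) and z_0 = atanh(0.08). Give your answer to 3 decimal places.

Fisher z: atanh(0.442) = 0.474714, atanh(0.08) = 0.080171
z = (z_r − z_0)·√(n−3) = (0.474714 − 0.080171)·√39 = 0.394543 · 6.244998 = 2.464

2.464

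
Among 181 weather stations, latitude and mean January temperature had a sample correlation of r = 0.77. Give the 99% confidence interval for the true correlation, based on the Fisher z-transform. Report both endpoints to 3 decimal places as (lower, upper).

(0.679, 0.838)

z_r = atanh(0.77) = 1.020328;  SE = 1/√(n−3) = 1/√178 = 0.074953
z-limits: 1.020328 ± 2.576·0.074953 = 1.020328 ± 0.193079 = [0.827249, 1.213407]
ρ-limits: (tanh 0.827249, tanh 1.213407) = (0.679, 0.838)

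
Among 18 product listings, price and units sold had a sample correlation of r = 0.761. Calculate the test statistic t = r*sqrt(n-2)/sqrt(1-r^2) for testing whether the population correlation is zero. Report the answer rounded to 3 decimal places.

1 − r² = 1 − 0.579121 = 0.420879;  √(1−r²) = 0.648752
√(n−2) = √16 = 4.000000
t = r·√(n−2)/√(1−r²) = 0.761 · 4.000000 / 0.648752 = 4.692

4.692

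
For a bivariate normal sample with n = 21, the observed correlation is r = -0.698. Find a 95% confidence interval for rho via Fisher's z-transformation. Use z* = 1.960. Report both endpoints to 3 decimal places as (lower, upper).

(-0.868, -0.381)

Fisher z: z_r = atanh(r) = ½·ln((1+(-0.698))/(1−(-0.698))) = -0.863390
SE(z) = 1/√(n−3) = 1/√18 = 0.235702
95% ⇒ z* = 1.960; margin = 1.960·0.235702 = 0.461976
CI on z-scale: (-1.325366, -0.401414)
Back-transform: tanh(-1.325366) = -0.868112, tanh(-0.401414) = -0.381158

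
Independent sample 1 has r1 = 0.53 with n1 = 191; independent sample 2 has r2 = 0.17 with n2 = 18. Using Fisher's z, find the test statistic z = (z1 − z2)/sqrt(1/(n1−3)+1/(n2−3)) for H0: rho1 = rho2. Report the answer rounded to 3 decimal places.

z1 = atanh(0.53) = 0.590145,  z2 = atanh(0.17) = 0.171667
SE = √(1/(n1−3) + 1/(n2−3)) = √(1/188 + 1/15) = √(0.0053191 + 0.0666667) = √0.0719858 = 0.268302
z = (z1 − z2)/SE = (0.590145 − 0.171667) / 0.268302 = 0.418478 / 0.268302 = 1.560

1.560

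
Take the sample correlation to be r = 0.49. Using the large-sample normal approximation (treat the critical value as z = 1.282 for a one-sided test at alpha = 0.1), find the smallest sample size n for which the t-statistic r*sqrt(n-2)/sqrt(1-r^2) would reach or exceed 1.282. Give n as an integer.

r√(n−2)/√(1−r²) ≥ 1.282  ⇔  n−2 ≥ (1.282)²·(1−r²)/r²
(1−r²)/r² = (1−0.2401)/0.2401 = 3.1649
n ≥ 2 + 1.643524·3.1649 = 2 + 5.2016 = 7.2016
⌈7.2016⌉ = 8

8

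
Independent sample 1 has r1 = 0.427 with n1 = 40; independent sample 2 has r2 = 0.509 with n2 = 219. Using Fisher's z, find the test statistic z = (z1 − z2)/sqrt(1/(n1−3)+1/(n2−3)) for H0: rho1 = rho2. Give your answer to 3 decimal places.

-0.591

z1 = atanh(0.427) = 0.456222,  z2 = atanh(0.509) = 0.561379
SE = √(1/(n1−3) + 1/(n2−3)) = √(1/37 + 1/216) = √(0.0270270 + 0.0046296) = √0.0316566 = 0.177923
z = (z1 − z2)/SE = (0.456222 − 0.561379) / 0.177923 = -0.105157 / 0.177923 = -0.591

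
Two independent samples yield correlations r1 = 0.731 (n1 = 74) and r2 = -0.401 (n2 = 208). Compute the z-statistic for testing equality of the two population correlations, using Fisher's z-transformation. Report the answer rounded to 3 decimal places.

9.845

z1 = atanh(0.731) = 0.930872,  z2 = atanh(-0.401) = -0.424840
SE = √(1/(n1−3) + 1/(n2−3)) = √(1/71 + 1/205) = √(0.0140845 + 0.0048780) = √0.0189625 = 0.137704
z = (z1 − z2)/SE = (0.930872 − (-0.424840)) / 0.137704 = 1.355712 / 0.137704 = 9.845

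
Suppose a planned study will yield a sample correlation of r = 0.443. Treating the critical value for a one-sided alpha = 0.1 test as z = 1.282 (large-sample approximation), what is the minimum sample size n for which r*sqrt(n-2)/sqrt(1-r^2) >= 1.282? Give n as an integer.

r√(n−2)/√(1−r²) ≥ 1.282  ⇔  n−2 ≥ (1.282)²·(1−r²)/r²
(1−r²)/r² = (1−0.196249)/0.196249 = 4.0956
n ≥ 2 + 1.643524·4.0956 = 2 + 6.7312 = 8.7312
⌈8.7312⌉ = 9

9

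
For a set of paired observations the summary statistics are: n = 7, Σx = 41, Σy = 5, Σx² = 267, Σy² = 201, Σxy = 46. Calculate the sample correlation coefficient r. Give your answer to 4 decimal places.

0.2295

Numerator: nΣxy − (Σx)(Σy) = 7·46 − (41)(5) = 117
Denominator: √[(nΣx²−(Σx)²)(nΣy²−(Σy)²)]
  nΣx²−(Σx)² = 7·267 − 1681 = 188;  nΣy²−(Σy)² = 7·201 − 25 = 1382
  √(188·1382) = √259816 = 509.7215
r = 117 / 509.7215 = 0.2295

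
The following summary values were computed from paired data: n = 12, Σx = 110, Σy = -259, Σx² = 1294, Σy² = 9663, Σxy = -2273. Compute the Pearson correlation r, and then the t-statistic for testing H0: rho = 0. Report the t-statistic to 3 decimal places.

Numerator: nΣxy − (Σx)(Σy) = 12·(-2273) − (110)(-259) = 1214
Denominator: √[(nΣx²−(Σx)²)(nΣy²−(Σy)²)]
  nΣx²−(Σx)² = 12·1294 − 12100 = 3428;  nΣy²−(Σy)² = 12·9663 − 67081 = 48875
  √(3428·48875) = √167543500 = 12943.8595
r = 1214 / 12943.8595 = 0.0938
t = r·√(n−2)/√(1−r²) = 0.0938·√10 / √(1−0.008798) = 0.296622 / 0.995591 = 0.298

0.298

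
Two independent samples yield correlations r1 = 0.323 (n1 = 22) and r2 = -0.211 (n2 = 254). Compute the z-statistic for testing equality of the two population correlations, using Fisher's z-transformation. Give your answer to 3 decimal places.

2.308

Fisher z-transforms: z1 = atanh(0.323) = 0.334993, z2 = atanh(-0.211) = -0.214218; difference d = 0.549211
Var(d) = 1/19 + 1/251 = 0.0526316 + 0.0039841 = 0.0566157
z = d/√Var(d) = 0.549211 / √0.0566157 = 0.549211 / 0.237941 = 2.308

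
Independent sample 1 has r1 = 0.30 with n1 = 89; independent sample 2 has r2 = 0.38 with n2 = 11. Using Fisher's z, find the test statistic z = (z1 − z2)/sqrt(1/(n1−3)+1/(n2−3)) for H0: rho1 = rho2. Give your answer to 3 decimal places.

-0.245

Fisher z-transforms: z1 = atanh(0.30) = 0.309520, z2 = atanh(0.38) = 0.400060; difference d = -0.090540
Var(d) = 1/86 + 1/8 = 0.0116279 + 0.1250000 = 0.1366279
z = d/√Var(d) = -0.090540 / √0.1366279 = -0.090540 / 0.369632 = -0.245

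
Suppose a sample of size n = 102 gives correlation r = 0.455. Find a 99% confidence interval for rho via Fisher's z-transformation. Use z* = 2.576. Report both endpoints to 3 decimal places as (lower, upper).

(0.228, 0.635)

z_r = atanh(0.455) = 0.490988;  SE = 1/√(n−3) = 1/√99 = 0.100504
z-limits: 0.490988 ± 2.576·0.100504 = 0.490988 ± 0.258898 = [0.232090, 0.749886]
ρ-limits: (tanh 0.232090, tanh 0.749886) = (0.228, 0.635)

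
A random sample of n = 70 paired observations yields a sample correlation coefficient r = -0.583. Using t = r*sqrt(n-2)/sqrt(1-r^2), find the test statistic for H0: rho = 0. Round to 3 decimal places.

-5.917

1 − r² = 1 − 0.339889 = 0.660111;  √(1−r²) = 0.812472
√(n−2) = √68 = 8.246211
t = r·√(n−2)/√(1−r²) = -0.583 · 8.246211 / 0.812472 = -5.917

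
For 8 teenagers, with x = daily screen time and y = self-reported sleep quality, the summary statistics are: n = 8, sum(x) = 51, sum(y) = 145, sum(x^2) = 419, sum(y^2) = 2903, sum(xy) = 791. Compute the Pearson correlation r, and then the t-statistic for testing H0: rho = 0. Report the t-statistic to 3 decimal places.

-3.649

S_xy = nΣxy − ΣxΣy = 8·791 − 51·145 = 6328 − 7395 = -1067
S_xx = nΣx² − (Σx)² = 8·419 − 51² = 3352 − 2601 = 751
S_yy = nΣy² − (Σy)² = 8·2903 − 145² = 23224 − 21025 = 2199
r = S_xy / √(S_xx·S_yy) = -1067 / √(751·2199) = -1067 / √1651449 = -1067 / 1285.0872 = -0.8303
t = r·√(n−2)/√(1−r²) = -0.8303·√6 / √(1−0.689398) = -2.033811 / 0.557317 = -3.649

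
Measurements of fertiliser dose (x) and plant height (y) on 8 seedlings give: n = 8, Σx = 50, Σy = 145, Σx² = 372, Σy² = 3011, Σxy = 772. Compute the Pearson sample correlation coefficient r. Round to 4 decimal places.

Numerator: nΣxy − (Σx)(Σy) = 8·772 − (50)(145) = -1074
Denominator: √[(nΣx²−(Σx)²)(nΣy²−(Σy)²)]
  nΣx²−(Σx)² = 8·372 − 2500 = 476;  nΣy²−(Σy)² = 8·3011 − 21025 = 3063
  √(476·3063) = √1457988 = 1207.4717
r = -1074 / 1207.4717 = -0.8895

-0.8895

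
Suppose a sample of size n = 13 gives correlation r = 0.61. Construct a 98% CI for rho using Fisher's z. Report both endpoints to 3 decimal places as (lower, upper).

z_r = atanh(0.61) = 0.708921;  SE = 1/√(n−3) = 1/√10 = 0.316228
z-limits: 0.708921 ± 2.326·0.316228 = 0.708921 ± 0.735546 = [-0.026625, 1.444467]
ρ-limits: (tanh -0.026625, tanh 1.444467) = (-0.027, 0.895)

(-0.027, 0.895)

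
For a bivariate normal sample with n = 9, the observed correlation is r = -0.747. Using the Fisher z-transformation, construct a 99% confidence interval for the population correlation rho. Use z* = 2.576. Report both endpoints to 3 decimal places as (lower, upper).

Fisher z: z_r = atanh(r) = ½·ln((1+(-0.747))/(1−(-0.747))) = -0.966133
SE(z) = 1/√(n−3) = 1/√6 = 0.408248
99% ⇒ z* = 2.576; margin = 2.576·0.408248 = 1.051647
CI on z-scale: (-2.017780, 0.085514)
Back-transform: tanh(-2.017780) = -0.965262, tanh(0.085514) = 0.085306

(-0.965, 0.085)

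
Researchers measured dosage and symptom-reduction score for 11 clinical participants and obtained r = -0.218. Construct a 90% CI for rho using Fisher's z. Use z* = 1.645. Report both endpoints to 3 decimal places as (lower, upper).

Fisher z: z_r = atanh(r) = ½·ln((1+(-0.218))/(1−(-0.218))) = -0.221555
SE(z) = 1/√(n−3) = 1/√8 = 0.353553
90% ⇒ z* = 1.645; margin = 1.645·0.353553 = 0.581595
CI on z-scale: (-0.803150, 0.360040)
Back-transform: tanh(-0.803150) = -0.665794, tanh(0.360040) = 0.345249

(-0.666, 0.345)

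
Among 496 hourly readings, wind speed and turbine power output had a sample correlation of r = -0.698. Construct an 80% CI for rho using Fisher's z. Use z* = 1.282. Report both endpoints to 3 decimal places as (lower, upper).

z_r = atanh(-0.698) = -0.863390;  SE = 1/√(n−3) = 1/√493 = 0.045038
z-limits: -0.863390 ± 1.282·0.045038 = -0.863390 ± 0.057739 = [-0.921129, -0.805651]
ρ-limits: (tanh -0.921129, tanh -0.805651) = (-0.726, -0.667)

(-0.726, -0.667)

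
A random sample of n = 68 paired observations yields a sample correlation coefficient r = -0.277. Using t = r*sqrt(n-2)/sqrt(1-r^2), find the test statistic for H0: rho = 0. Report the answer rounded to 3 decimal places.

-2.342

t = r·√(n−2) / √(1−r²) with r = -0.277, n = 68
  = -0.277·√66 / √(1 − 0.076729)
  = -0.277·8.124038 / 0.960870
  = -2.250359 / 0.960870 = -2.342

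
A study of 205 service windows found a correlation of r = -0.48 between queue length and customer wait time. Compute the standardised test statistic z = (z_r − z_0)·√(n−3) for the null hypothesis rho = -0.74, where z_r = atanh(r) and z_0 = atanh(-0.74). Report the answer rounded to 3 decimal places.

z_r = atanh(-0.48) = -0.522984,  z_0 = atanh(-0.74) = -0.950479
SE = 1/√(n−3) = 1/√202 = 0.070360
z = (z_r − z_0)/SE = (-0.522984 − (-0.950479)) / 0.070360 = 0.427495 / 0.070360 = 6.076

6.076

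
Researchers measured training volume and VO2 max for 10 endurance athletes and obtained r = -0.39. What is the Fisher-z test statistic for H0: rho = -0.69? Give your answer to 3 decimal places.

z_r = atanh(-0.39) = -0.411800,  z_0 = atanh(-0.69) = -0.847956
SE = 1/√(n−3) = 1/√7 = 0.377964
z = (z_r − z_0)/SE = (-0.411800 − (-0.847956)) / 0.377964 = 0.436156 / 0.377964 = 1.154

1.154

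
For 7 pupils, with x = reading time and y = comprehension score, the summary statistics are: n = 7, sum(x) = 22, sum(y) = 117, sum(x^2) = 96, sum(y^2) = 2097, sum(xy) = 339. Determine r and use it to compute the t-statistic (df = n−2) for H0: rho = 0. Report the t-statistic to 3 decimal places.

Numerator: nΣxy − (Σx)(Σy) = 7·339 − (22)(117) = -201
Denominator: √[(nΣx²−(Σx)²)(nΣy²−(Σy)²)]
  nΣx²−(Σx)² = 7·96 − 484 = 188;  nΣy²−(Σy)² = 7·2097 − 13689 = 990
  √(188·990) = √186120 = 431.4163
r = -201 / 431.4163 = -0.4659
t = r·√(n−2)/√(1−r²) = -0.4659·√5 / √(1−0.217063) = -1.041784 / 0.884837 = -1.177

-1.177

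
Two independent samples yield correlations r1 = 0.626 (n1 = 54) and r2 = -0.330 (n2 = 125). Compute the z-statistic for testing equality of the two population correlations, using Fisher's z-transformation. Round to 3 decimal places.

6.463

Fisher z-transforms: z1 = atanh(0.626) = 0.734811, z2 = atanh(-0.330) = -0.342828; difference d = 1.077639
Var(d) = 1/51 + 1/122 = 0.0196078 + 0.0081967 = 0.0278045
z = d/√Var(d) = 1.077639 / √0.0278045 = 1.077639 / 0.166747 = 6.463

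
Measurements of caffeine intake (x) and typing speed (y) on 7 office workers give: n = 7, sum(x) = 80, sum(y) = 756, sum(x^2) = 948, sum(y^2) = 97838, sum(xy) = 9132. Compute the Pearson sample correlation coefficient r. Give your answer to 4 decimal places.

S_xy = nΣxy − ΣxΣy = 7·9132 − 80·756 = 63924 − 60480 = 3444
S_xx = nΣx² − (Σx)² = 7·948 − 80² = 6636 − 6400 = 236
S_yy = nΣy² − (Σy)² = 7·97838 − 756² = 684866 − 571536 = 113330
r = S_xy / √(S_xx·S_yy) = 3444 / √(236·113330) = 3444 / √26745880 = 3444 / 5171.6419 = 0.6659

0.6659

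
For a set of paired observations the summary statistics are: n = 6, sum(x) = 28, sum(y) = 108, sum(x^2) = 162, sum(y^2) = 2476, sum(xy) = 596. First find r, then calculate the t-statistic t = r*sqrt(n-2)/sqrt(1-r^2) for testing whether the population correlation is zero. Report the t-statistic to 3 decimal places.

2.031

Numerator: nΣxy − (Σx)(Σy) = 6·596 − (28)(108) = 552
Denominator: √[(nΣx²−(Σx)²)(nΣy²−(Σy)²)]
  nΣx²−(Σx)² = 6·162 − 784 = 188;  nΣy²−(Σy)² = 6·2476 − 11664 = 3192
  √(188·3192) = √600096 = 774.6586
r = 552 / 774.6586 = 0.7126
t = r·√(n−2)/√(1−r²) = 0.7126·√4 / √(1−0.507799) = 1.425200 / 0.701570 = 2.031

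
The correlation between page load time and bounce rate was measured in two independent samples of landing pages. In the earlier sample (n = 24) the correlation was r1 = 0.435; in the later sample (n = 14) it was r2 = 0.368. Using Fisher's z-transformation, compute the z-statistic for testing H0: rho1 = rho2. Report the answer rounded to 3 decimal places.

0.215

z1 = atanh(0.435) = 0.466047,  z2 = atanh(0.368) = 0.386108
SE = √(1/(n1−3) + 1/(n2−3)) = √(1/21 + 1/11) = √(0.0476190 + 0.0909091) = √0.1385281 = 0.372194
z = (z1 − z2)/SE = (0.466047 − 0.386108) / 0.372194 = 0.079939 / 0.372194 = 0.215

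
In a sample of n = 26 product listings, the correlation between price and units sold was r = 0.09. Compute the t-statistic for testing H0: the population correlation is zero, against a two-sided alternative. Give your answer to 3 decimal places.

t = r·√(n−2) / √(1−r²) with r = 0.09, n = 26
  = 0.09·√24 / √(1 − 0.0081)
  = 0.09·4.898979 / 0.995942
  = 0.440908 / 0.995942 = 0.443

0.443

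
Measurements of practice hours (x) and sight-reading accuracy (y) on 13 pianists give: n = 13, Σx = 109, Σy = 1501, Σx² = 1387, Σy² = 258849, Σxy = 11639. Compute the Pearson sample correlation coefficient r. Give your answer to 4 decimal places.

S_xy = nΣxy − ΣxΣy = 13·11639 − 109·1501 = 151307 − 163609 = -12302
S_xx = nΣx² − (Σx)² = 13·1387 − 109² = 18031 − 11881 = 6150
S_yy = nΣy² − (Σy)² = 13·258849 − 1501² = 3365037 − 2253001 = 1112036
r = S_xy / √(S_xx·S_yy) = -12302 / √(6150·1112036) = -12302 / √6839021400 = -12302 / 82698.3760 = -0.1488

-0.1488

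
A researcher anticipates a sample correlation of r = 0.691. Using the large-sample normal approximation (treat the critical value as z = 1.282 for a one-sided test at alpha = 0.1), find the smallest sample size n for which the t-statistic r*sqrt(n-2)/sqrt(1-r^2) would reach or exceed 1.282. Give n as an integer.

4

Need r·√(n−2)/√(1−r²) ≥ 1.282
√(n−2) ≥ 1.282·√(1−0.477481) / 0.691 = 1.282·0.722855 / 0.691 = 1.3411
n−2 ≥ 1.7985  ⇒  n ≥ 3.7985
Smallest integer n = 4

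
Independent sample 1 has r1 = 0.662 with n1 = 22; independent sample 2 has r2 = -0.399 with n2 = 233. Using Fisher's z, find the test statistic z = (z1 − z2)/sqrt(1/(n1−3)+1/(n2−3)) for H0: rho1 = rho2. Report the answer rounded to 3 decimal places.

z1 = atanh(0.662) = 0.796366,  z2 = atanh(-0.399) = -0.422459
SE = √(1/(n1−3) + 1/(n2−3)) = √(1/19 + 1/230) = √(0.0526316 + 0.0043478) = √0.0569794 = 0.238704
z = (z1 − z2)/SE = (0.796366 − (-0.422459)) / 0.238704 = 1.218825 / 0.238704 = 5.106

5.106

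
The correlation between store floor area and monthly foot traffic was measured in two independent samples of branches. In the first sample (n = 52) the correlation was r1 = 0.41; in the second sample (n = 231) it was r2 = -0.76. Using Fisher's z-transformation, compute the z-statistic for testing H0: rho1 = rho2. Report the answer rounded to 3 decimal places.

9.093

z1 = atanh(0.41) = 0.435611,  z2 = atanh(-0.76) = -0.996215
SE = √(1/(n1−3) + 1/(n2−3)) = √(1/49 + 1/228) = √(0.0204082 + 0.0043860) = √0.0247942 = 0.157462
z = (z1 − z2)/SE = (0.435611 − (-0.996215)) / 0.157462 = 1.431826 / 0.157462 = 9.093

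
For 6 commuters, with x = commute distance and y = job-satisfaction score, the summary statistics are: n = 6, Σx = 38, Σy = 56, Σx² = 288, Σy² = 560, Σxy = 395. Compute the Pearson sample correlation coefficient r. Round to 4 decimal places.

Numerator: nΣxy − (Σx)(Σy) = 6·395 − (38)(56) = 242
Denominator: √[(nΣx²−(Σx)²)(nΣy²−(Σy)²)]
  nΣx²−(Σx)² = 6·288 − 1444 = 284;  nΣy²−(Σy)² = 6·560 − 3136 = 224
  √(284·224) = √63616 = 252.2221
r = 242 / 252.2221 = 0.9595

0.9595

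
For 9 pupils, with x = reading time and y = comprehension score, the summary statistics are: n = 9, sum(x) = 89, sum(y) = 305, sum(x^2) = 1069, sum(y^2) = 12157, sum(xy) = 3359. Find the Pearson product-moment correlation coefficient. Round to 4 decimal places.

S_xy = nΣxy − ΣxΣy = 9·3359 − 89·305 = 30231 − 27145 = 3086
S_xx = nΣx² − (Σx)² = 9·1069 − 89² = 9621 − 7921 = 1700
S_yy = nΣy² − (Σy)² = 9·12157 − 305² = 109413 − 93025 = 16388
r = S_xy / √(S_xx·S_yy) = 3086 / √(1700·16388) = 3086 / √27859600 = 3086 / 5278.2194 = 0.5847

0.5847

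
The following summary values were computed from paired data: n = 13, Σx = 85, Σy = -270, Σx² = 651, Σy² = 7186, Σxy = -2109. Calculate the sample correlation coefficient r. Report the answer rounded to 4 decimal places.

Numerator: nΣxy − (Σx)(Σy) = 13·(-2109) − (85)(-270) = -4467
Denominator: √[(nΣx²−(Σx)²)(nΣy²−(Σy)²)]
  nΣx²−(Σx)² = 13·651 − 7225 = 1238;  nΣy²−(Σy)² = 13·7186 − 72900 = 20518
  √(1238·20518) = √25401284 = 5039.9687
r = -4467 / 5039.9687 = -0.8863

-0.8863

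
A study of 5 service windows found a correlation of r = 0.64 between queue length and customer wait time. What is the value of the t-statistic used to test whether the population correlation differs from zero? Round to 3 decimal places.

t = r·√(n−2) / √(1−r²) with r = 0.64, n = 5
  = 0.64·√3 / √(1 − 0.4096)
  = 0.64·1.732051 / 0.768375
  = 1.108513 / 0.768375 = 1.443

1.443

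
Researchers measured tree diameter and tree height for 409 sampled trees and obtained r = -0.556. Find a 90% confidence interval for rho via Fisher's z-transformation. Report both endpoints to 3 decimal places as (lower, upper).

(-0.610, -0.497)

z_r = atanh(-0.556) = -0.627025;  SE = 1/√(n−3) = 1/√406 = 0.049629
z-limits: -0.627025 ± 1.645·0.049629 = -0.627025 ± 0.081640 = [-0.708665, -0.545385]
ρ-limits: (tanh -0.708665, tanh -0.545385) = (-0.610, -0.497)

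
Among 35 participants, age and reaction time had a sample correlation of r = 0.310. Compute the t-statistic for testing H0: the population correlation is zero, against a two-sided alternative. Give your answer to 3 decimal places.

1.873

1 − r² = 1 − 0.096100 = 0.903900;  √(1−r²) = 0.950737
√(n−2) = √33 = 5.744563
t = r·√(n−2)/√(1−r²) = 0.310 · 5.744563 / 0.950737 = 1.873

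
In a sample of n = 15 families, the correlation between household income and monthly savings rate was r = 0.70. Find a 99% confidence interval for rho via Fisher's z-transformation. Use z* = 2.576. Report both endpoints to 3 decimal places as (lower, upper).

(0.123, 0.923)

z_r = atanh(0.70) = 0.867301;  SE = 1/√(n−3) = 1/√12 = 0.288675
z-limits: 0.867301 ± 2.576·0.288675 = 0.867301 ± 0.743627 = [0.123674, 1.610928]
ρ-limits: (tanh 0.123674, tanh 1.610928) = (0.123, 0.923)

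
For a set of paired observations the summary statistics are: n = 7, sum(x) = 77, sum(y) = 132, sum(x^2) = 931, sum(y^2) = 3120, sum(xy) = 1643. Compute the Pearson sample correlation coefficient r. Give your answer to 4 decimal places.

S_xy = nΣxy − ΣxΣy = 7·1643 − 77·132 = 11501 − 10164 = 1337
S_xx = nΣx² − (Σx)² = 7·931 − 77² = 6517 − 5929 = 588
S_yy = nΣy² − (Σy)² = 7·3120 − 132² = 21840 − 17424 = 4416
r = S_xy / √(S_xx·S_yy) = 1337 / √(588·4416) = 1337 / √2596608 = 1337 / 1611.3994 = 0.8297

0.8297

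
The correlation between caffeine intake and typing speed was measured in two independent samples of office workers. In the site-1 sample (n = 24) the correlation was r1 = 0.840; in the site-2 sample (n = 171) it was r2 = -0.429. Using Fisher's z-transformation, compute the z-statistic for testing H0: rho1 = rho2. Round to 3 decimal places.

7.258

Fisher z-transforms: z1 = atanh(0.840) = 1.221174, z2 = atanh(-0.429) = -0.458670; difference d = 1.679844
Var(d) = 1/21 + 1/168 = 0.0476190 + 0.0059524 = 0.0535714
z = d/√Var(d) = 1.679844 / √0.0535714 = 1.679844 / 0.231455 = 7.258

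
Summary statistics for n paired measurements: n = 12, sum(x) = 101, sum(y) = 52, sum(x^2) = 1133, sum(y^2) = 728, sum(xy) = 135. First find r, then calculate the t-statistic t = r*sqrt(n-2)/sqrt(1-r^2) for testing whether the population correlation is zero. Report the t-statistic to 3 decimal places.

-4.255

S_xy = nΣxy − ΣxΣy = 12·135 − 101·52 = 1620 − 5252 = -3632
S_xx = nΣx² − (Σx)² = 12·1133 − 101² = 13596 − 10201 = 3395
S_yy = nΣy² − (Σy)² = 12·728 − 52² = 8736 − 2704 = 6032
r = S_xy / √(S_xx·S_yy) = -3632 / √(3395·6032) = -3632 / √20478640 = -3632 / 4525.3331 = -0.8026
t = r·√(n−2)/√(1−r²) = -0.8026·√10 / √(1−0.644167) = -2.538044 / 0.596517 = -4.255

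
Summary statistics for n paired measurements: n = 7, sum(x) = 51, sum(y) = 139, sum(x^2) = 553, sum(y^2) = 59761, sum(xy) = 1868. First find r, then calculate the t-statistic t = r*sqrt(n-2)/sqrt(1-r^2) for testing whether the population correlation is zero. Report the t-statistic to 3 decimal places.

0.617

S_xy = nΣxy − ΣxΣy = 7·1868 − 51·139 = 13076 − 7089 = 5987
S_xx = nΣx² − (Σx)² = 7·553 − 51² = 3871 − 2601 = 1270
S_yy = nΣy² − (Σy)² = 7·59761 − 139² = 418327 − 19321 = 399006
r = S_xy / √(S_xx·S_yy) = 5987 / √(1270·399006) = 5987 / √506737620 = 5987 / 22510.8334 = 0.2660
t = r·√(n−2)/√(1−r²) = 0.2660·√5 / √(1−0.070756) = 0.594794 / 0.963973 = 0.617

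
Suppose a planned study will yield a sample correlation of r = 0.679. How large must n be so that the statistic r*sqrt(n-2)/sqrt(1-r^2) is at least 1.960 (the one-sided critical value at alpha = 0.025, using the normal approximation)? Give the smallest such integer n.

Need r·√(n−2)/√(1−r²) ≥ 1.960
√(n−2) ≥ 1.960·√(1−0.461041) / 0.679 = 1.960·0.734138 / 0.679 = 2.1192
n−2 ≥ 4.4910  ⇒  n ≥ 6.4910
Smallest integer n = 7

7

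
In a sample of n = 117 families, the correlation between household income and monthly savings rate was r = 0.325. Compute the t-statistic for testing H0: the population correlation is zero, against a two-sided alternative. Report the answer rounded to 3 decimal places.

t = r·√(n−2) / √(1−r²) with r = 0.325, n = 117
  = 0.325·√115 / √(1 − 0.105625)
  = 0.325·10.723805 / 0.945714
  = 3.485237 / 0.945714 = 3.685

3.685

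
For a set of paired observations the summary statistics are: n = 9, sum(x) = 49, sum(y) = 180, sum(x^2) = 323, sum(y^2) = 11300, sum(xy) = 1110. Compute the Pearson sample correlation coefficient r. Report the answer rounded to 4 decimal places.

S_xy = nΣxy − ΣxΣy = 9·1110 − 49·180 = 9990 − 8820 = 1170
S_xx = nΣx² − (Σx)² = 9·323 − 49² = 2907 − 2401 = 506
S_yy = nΣy² − (Σy)² = 9·11300 − 180² = 101700 − 32400 = 69300
r = S_xy / √(S_xx·S_yy) = 1170 / √(506·69300) = 1170 / √35065800 = 1170 / 5921.6383 = 0.1976

0.1976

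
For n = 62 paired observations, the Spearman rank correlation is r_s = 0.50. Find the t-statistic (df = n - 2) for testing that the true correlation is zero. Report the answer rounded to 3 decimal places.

4.472

t = r_s·√(n−2) / √(1−r_s²) with r_s = 0.50, n = 62
  = 0.50·√60 / √(1 − 0.2500)
  = 0.50·7.745967 / 0.866025
  = 3.872984 / 0.866025 = 4.472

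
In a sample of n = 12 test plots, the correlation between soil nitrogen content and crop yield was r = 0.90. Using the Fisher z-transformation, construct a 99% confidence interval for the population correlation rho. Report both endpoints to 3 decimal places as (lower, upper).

(0.547, 0.981)

z_r = atanh(0.90) = 1.472219;  SE = 1/√(n−3) = 1/√9 = 0.333333
z-limits: 1.472219 ± 2.576·0.333333 = 1.472219 ± 0.858666 = [0.613553, 2.330885]
ρ-limits: (tanh 0.613553, tanh 2.330885) = (0.547, 0.981)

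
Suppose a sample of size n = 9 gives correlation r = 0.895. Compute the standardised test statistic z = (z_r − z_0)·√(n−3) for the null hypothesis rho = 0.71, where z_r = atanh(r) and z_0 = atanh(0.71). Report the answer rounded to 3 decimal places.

Fisher z: atanh(0.895) = 1.446507, atanh(0.71) = 0.887184
z = (z_r − z_0)·√(n−3) = (1.446507 − 0.887184)·√6 = 0.559323 · 2.449490 = 1.370

1.370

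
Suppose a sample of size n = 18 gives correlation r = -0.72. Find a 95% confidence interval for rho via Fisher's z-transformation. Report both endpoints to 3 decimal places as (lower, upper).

Fisher z: z_r = atanh(r) = ½·ln((1+(-0.72))/(1−(-0.72))) = -0.907645
SE(z) = 1/√(n−3) = 1/√15 = 0.258199
95% ⇒ z* = 1.960; margin = 1.960·0.258199 = 0.506070
CI on z-scale: (-1.413715, -0.401575)
Back-transform: tanh(-1.413715) = -0.888280, tanh(-0.401575) = -0.381296

(-0.888, -0.381)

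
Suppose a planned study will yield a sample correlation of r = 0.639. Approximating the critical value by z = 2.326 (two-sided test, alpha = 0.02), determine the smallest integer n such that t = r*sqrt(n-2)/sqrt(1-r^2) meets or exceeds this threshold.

10

Need r·√(n−2)/√(1−r²) ≥ 2.326
√(n−2) ≥ 2.326·√(1−0.408321) / 0.639 = 2.326·0.769207 / 0.639 = 2.8000
n−2 ≥ 7.8400  ⇒  n ≥ 9.8400
Smallest integer n = 10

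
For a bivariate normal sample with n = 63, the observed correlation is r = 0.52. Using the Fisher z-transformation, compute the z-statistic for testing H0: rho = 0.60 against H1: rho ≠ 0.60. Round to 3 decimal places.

-0.905

Fisher z: atanh(0.52) = 0.576340, atanh(0.60) = 0.693147
z = (z_r − z_0)·√(n−3) = (0.576340 − 0.693147)·√60 = -0.116807 · 7.745967 = -0.905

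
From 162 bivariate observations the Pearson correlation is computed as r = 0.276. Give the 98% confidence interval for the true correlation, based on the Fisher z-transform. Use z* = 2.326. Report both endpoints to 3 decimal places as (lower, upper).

z_r = atanh(0.276) = 0.283347;  SE = 1/√(n−3) = 1/√159 = 0.079305
z-limits: 0.283347 ± 2.326·0.079305 = 0.283347 ± 0.184463 = [0.098884, 0.467810]
ρ-limits: (tanh 0.098884, tanh 0.467810) = (0.099, 0.436)

(0.099, 0.436)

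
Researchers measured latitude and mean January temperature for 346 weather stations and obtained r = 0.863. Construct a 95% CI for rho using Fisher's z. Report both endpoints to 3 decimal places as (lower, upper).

(0.833, 0.888)

z_r = atanh(0.863) = 1.304981;  SE = 1/√(n−3) = 1/√343 = 0.053995
z-limits: 1.304981 ± 1.960·0.053995 = 1.304981 ± 0.105830 = [1.199151, 1.410811]
ρ-limits: (tanh 1.199151, tanh 1.410811) = (0.833, 0.888)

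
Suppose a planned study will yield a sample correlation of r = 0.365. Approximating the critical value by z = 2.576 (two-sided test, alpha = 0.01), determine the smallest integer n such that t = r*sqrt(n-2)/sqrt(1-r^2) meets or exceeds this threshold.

46

Need r·√(n−2)/√(1−r²) ≥ 2.576
√(n−2) ≥ 2.576·√(1−0.133225) / 0.365 = 2.576·0.931008 / 0.365 = 6.5706
n−2 ≥ 43.1728  ⇒  n ≥ 45.1728
Smallest integer n = 46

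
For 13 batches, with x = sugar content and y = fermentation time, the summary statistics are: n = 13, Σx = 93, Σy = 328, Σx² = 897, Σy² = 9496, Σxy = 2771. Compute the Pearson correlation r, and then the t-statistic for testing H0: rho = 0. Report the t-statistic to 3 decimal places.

Numerator: nΣxy − (Σx)(Σy) = 13·2771 − (93)(328) = 5519
Denominator: √[(nΣx²−(Σx)²)(nΣy²−(Σy)²)]
  nΣx²−(Σx)² = 13·897 − 8649 = 3012;  nΣy²−(Σy)² = 13·9496 − 107584 = 15864
  √(3012·15864) = √47782368 = 6912.4792
r = 5519 / 6912.4792 = 0.7984
t = r·√(n−2)/√(1−r²) = 0.7984·√11 / √(1−0.637443) = 2.647993 / 0.602127 = 4.398

4.398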